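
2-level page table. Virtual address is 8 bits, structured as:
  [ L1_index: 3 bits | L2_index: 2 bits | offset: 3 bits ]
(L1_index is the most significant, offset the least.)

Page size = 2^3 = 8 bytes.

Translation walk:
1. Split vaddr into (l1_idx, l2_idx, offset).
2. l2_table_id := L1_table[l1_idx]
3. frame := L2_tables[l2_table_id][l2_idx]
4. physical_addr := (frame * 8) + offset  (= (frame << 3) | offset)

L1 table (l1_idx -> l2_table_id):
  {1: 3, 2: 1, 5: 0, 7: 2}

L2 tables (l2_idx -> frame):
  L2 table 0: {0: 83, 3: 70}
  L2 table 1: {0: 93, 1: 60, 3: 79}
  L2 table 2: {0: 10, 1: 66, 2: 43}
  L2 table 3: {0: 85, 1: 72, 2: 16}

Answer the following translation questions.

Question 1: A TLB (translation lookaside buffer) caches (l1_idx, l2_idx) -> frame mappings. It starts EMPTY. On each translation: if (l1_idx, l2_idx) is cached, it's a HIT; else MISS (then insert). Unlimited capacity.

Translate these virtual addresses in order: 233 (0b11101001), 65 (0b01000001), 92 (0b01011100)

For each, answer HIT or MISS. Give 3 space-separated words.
Answer: MISS MISS MISS

Derivation:
vaddr=233: (7,1) not in TLB -> MISS, insert
vaddr=65: (2,0) not in TLB -> MISS, insert
vaddr=92: (2,3) not in TLB -> MISS, insert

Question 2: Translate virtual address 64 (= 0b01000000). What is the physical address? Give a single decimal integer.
Answer: 744

Derivation:
vaddr = 64 = 0b01000000
Split: l1_idx=2, l2_idx=0, offset=0
L1[2] = 1
L2[1][0] = 93
paddr = 93 * 8 + 0 = 744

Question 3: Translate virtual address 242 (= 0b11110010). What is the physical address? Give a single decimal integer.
vaddr = 242 = 0b11110010
Split: l1_idx=7, l2_idx=2, offset=2
L1[7] = 2
L2[2][2] = 43
paddr = 43 * 8 + 2 = 346

Answer: 346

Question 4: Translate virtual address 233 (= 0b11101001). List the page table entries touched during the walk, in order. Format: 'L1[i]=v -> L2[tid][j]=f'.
vaddr = 233 = 0b11101001
Split: l1_idx=7, l2_idx=1, offset=1

Answer: L1[7]=2 -> L2[2][1]=66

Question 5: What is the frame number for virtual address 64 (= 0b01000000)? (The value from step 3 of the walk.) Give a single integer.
Answer: 93

Derivation:
vaddr = 64: l1_idx=2, l2_idx=0
L1[2] = 1; L2[1][0] = 93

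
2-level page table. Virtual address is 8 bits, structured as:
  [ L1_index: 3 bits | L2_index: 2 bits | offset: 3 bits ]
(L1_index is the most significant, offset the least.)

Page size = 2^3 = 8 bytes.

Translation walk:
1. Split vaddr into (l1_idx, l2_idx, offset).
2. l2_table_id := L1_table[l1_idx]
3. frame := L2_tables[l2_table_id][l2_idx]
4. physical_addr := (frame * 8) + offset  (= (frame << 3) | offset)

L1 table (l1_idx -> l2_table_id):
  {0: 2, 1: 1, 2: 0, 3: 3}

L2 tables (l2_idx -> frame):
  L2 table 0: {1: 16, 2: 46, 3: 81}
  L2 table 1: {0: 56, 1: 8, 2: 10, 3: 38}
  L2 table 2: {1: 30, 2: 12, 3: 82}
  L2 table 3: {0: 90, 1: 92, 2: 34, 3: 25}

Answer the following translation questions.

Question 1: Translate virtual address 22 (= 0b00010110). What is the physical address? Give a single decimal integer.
vaddr = 22 = 0b00010110
Split: l1_idx=0, l2_idx=2, offset=6
L1[0] = 2
L2[2][2] = 12
paddr = 12 * 8 + 6 = 102

Answer: 102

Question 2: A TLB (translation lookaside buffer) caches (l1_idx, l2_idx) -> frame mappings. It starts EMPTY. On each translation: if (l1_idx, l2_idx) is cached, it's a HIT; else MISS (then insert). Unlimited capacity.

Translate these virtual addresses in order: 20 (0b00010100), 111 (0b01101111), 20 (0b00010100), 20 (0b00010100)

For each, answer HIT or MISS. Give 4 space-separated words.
vaddr=20: (0,2) not in TLB -> MISS, insert
vaddr=111: (3,1) not in TLB -> MISS, insert
vaddr=20: (0,2) in TLB -> HIT
vaddr=20: (0,2) in TLB -> HIT

Answer: MISS MISS HIT HIT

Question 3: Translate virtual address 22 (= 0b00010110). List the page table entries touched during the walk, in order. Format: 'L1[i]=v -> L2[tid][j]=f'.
vaddr = 22 = 0b00010110
Split: l1_idx=0, l2_idx=2, offset=6

Answer: L1[0]=2 -> L2[2][2]=12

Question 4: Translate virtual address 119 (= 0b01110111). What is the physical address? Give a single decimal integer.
vaddr = 119 = 0b01110111
Split: l1_idx=3, l2_idx=2, offset=7
L1[3] = 3
L2[3][2] = 34
paddr = 34 * 8 + 7 = 279

Answer: 279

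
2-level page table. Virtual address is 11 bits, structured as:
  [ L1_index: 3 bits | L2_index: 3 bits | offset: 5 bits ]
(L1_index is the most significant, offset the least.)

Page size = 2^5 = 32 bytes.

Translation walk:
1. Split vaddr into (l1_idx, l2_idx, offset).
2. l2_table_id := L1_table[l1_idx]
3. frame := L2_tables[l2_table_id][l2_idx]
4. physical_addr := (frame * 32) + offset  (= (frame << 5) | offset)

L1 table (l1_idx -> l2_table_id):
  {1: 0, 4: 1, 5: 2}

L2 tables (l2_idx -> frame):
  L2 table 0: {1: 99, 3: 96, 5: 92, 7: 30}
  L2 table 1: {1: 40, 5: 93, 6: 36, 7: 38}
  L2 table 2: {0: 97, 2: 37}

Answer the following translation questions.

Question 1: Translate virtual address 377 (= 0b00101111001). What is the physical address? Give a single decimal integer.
Answer: 3097

Derivation:
vaddr = 377 = 0b00101111001
Split: l1_idx=1, l2_idx=3, offset=25
L1[1] = 0
L2[0][3] = 96
paddr = 96 * 32 + 25 = 3097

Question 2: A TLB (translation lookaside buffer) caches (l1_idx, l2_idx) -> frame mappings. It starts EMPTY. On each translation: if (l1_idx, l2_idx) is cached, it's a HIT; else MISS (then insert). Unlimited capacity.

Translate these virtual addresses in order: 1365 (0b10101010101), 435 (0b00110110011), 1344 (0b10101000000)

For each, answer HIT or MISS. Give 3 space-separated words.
vaddr=1365: (5,2) not in TLB -> MISS, insert
vaddr=435: (1,5) not in TLB -> MISS, insert
vaddr=1344: (5,2) in TLB -> HIT

Answer: MISS MISS HIT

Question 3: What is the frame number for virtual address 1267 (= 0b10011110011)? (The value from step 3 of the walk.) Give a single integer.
Answer: 38

Derivation:
vaddr = 1267: l1_idx=4, l2_idx=7
L1[4] = 1; L2[1][7] = 38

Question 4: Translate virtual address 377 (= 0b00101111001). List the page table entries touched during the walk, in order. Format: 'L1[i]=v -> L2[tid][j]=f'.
vaddr = 377 = 0b00101111001
Split: l1_idx=1, l2_idx=3, offset=25

Answer: L1[1]=0 -> L2[0][3]=96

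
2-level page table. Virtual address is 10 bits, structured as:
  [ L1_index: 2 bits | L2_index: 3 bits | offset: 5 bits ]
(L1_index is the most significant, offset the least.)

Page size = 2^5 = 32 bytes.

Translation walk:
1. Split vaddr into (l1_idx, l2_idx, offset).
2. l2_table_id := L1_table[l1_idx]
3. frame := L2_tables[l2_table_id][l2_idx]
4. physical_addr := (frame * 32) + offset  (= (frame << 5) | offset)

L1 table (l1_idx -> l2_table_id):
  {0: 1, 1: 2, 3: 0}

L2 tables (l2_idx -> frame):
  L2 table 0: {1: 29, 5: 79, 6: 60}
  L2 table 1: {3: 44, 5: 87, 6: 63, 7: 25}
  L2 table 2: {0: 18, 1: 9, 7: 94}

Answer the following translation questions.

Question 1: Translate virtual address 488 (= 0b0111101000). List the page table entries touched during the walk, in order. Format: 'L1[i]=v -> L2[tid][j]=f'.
vaddr = 488 = 0b0111101000
Split: l1_idx=1, l2_idx=7, offset=8

Answer: L1[1]=2 -> L2[2][7]=94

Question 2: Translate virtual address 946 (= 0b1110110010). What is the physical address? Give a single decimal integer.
Answer: 2546

Derivation:
vaddr = 946 = 0b1110110010
Split: l1_idx=3, l2_idx=5, offset=18
L1[3] = 0
L2[0][5] = 79
paddr = 79 * 32 + 18 = 2546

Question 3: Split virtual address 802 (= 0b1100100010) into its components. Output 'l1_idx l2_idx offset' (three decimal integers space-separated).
Answer: 3 1 2

Derivation:
vaddr = 802 = 0b1100100010
  top 2 bits -> l1_idx = 3
  next 3 bits -> l2_idx = 1
  bottom 5 bits -> offset = 2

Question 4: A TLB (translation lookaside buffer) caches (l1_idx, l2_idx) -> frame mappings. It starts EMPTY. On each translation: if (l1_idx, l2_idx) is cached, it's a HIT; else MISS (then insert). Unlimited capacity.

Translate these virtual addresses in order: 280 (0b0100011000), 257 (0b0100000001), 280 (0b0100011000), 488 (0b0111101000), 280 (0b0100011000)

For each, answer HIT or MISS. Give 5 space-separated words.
Answer: MISS HIT HIT MISS HIT

Derivation:
vaddr=280: (1,0) not in TLB -> MISS, insert
vaddr=257: (1,0) in TLB -> HIT
vaddr=280: (1,0) in TLB -> HIT
vaddr=488: (1,7) not in TLB -> MISS, insert
vaddr=280: (1,0) in TLB -> HIT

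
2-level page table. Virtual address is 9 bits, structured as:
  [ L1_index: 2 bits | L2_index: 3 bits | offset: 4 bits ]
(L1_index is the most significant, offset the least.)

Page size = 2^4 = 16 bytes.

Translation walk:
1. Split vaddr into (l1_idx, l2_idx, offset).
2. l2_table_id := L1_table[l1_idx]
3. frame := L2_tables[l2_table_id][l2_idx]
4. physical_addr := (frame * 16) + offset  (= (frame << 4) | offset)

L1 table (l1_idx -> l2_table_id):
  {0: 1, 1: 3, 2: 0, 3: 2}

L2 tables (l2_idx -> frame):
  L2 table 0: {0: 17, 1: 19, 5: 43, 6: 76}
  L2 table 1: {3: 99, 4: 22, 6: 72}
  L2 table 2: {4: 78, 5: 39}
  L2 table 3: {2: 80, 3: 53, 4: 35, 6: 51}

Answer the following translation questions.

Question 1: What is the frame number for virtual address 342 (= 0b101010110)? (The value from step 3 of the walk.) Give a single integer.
Answer: 43

Derivation:
vaddr = 342: l1_idx=2, l2_idx=5
L1[2] = 0; L2[0][5] = 43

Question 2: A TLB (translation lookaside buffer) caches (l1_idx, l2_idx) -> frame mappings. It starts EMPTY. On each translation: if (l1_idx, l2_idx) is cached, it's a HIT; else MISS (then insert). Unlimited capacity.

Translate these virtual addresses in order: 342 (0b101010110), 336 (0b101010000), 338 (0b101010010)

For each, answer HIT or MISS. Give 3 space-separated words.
vaddr=342: (2,5) not in TLB -> MISS, insert
vaddr=336: (2,5) in TLB -> HIT
vaddr=338: (2,5) in TLB -> HIT

Answer: MISS HIT HIT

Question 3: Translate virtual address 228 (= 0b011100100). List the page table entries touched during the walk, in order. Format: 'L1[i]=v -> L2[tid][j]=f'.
Answer: L1[1]=3 -> L2[3][6]=51

Derivation:
vaddr = 228 = 0b011100100
Split: l1_idx=1, l2_idx=6, offset=4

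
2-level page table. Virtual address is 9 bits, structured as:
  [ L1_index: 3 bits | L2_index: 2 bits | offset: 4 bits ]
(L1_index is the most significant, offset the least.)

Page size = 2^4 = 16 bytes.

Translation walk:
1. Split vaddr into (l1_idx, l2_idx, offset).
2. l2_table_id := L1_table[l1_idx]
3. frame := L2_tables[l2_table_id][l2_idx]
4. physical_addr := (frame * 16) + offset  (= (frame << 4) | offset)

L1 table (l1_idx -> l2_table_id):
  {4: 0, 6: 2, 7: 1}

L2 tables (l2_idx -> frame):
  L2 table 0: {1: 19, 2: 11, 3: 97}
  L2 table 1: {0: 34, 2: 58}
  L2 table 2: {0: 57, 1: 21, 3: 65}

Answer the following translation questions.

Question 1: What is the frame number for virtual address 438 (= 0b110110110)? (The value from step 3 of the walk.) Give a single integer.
vaddr = 438: l1_idx=6, l2_idx=3
L1[6] = 2; L2[2][3] = 65

Answer: 65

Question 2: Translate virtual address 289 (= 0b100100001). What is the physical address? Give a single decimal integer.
Answer: 177

Derivation:
vaddr = 289 = 0b100100001
Split: l1_idx=4, l2_idx=2, offset=1
L1[4] = 0
L2[0][2] = 11
paddr = 11 * 16 + 1 = 177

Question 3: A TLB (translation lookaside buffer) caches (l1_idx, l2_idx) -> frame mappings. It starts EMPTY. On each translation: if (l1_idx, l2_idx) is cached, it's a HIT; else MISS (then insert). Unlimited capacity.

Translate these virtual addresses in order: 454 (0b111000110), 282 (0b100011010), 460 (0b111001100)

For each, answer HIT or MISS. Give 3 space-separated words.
Answer: MISS MISS HIT

Derivation:
vaddr=454: (7,0) not in TLB -> MISS, insert
vaddr=282: (4,1) not in TLB -> MISS, insert
vaddr=460: (7,0) in TLB -> HIT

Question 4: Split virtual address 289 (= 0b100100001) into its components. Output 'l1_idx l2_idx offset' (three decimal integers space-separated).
vaddr = 289 = 0b100100001
  top 3 bits -> l1_idx = 4
  next 2 bits -> l2_idx = 2
  bottom 4 bits -> offset = 1

Answer: 4 2 1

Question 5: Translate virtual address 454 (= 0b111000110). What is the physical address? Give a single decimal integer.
Answer: 550

Derivation:
vaddr = 454 = 0b111000110
Split: l1_idx=7, l2_idx=0, offset=6
L1[7] = 1
L2[1][0] = 34
paddr = 34 * 16 + 6 = 550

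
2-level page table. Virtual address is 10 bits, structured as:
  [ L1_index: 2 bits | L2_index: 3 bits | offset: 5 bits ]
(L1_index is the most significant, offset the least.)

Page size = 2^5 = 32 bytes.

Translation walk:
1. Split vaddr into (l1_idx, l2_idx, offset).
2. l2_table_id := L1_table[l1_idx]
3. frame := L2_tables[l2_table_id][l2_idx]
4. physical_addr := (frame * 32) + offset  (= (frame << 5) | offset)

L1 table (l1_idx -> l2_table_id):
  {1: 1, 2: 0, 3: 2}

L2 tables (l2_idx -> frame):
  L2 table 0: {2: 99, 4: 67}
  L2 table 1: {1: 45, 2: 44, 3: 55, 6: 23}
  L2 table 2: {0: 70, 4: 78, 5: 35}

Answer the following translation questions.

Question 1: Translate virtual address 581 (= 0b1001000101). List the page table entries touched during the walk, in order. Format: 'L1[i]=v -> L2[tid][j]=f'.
vaddr = 581 = 0b1001000101
Split: l1_idx=2, l2_idx=2, offset=5

Answer: L1[2]=0 -> L2[0][2]=99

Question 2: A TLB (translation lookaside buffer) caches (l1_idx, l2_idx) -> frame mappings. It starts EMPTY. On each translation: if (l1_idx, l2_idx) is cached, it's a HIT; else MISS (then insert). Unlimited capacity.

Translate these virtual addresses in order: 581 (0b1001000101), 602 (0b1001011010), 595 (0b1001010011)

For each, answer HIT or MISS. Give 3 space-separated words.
vaddr=581: (2,2) not in TLB -> MISS, insert
vaddr=602: (2,2) in TLB -> HIT
vaddr=595: (2,2) in TLB -> HIT

Answer: MISS HIT HIT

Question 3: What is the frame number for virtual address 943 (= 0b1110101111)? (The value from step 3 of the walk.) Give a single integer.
vaddr = 943: l1_idx=3, l2_idx=5
L1[3] = 2; L2[2][5] = 35

Answer: 35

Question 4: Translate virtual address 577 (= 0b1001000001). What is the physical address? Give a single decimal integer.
Answer: 3169

Derivation:
vaddr = 577 = 0b1001000001
Split: l1_idx=2, l2_idx=2, offset=1
L1[2] = 0
L2[0][2] = 99
paddr = 99 * 32 + 1 = 3169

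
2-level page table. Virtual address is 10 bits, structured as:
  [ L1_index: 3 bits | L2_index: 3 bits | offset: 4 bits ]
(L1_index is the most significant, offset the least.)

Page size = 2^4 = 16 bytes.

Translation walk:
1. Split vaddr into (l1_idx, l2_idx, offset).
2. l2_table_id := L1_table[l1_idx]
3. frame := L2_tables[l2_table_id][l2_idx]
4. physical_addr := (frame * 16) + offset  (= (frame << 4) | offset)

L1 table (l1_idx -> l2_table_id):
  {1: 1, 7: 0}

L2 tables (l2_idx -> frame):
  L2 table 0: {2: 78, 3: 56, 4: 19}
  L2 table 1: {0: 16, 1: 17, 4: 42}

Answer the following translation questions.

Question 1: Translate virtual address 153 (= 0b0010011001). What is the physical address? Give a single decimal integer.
Answer: 281

Derivation:
vaddr = 153 = 0b0010011001
Split: l1_idx=1, l2_idx=1, offset=9
L1[1] = 1
L2[1][1] = 17
paddr = 17 * 16 + 9 = 281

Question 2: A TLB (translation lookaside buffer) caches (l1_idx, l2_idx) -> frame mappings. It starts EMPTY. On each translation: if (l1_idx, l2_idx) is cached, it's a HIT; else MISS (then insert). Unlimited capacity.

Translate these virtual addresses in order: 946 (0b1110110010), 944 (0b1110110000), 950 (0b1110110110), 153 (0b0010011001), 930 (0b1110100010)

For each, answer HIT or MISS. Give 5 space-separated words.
Answer: MISS HIT HIT MISS MISS

Derivation:
vaddr=946: (7,3) not in TLB -> MISS, insert
vaddr=944: (7,3) in TLB -> HIT
vaddr=950: (7,3) in TLB -> HIT
vaddr=153: (1,1) not in TLB -> MISS, insert
vaddr=930: (7,2) not in TLB -> MISS, insert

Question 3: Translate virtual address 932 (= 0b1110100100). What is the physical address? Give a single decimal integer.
vaddr = 932 = 0b1110100100
Split: l1_idx=7, l2_idx=2, offset=4
L1[7] = 0
L2[0][2] = 78
paddr = 78 * 16 + 4 = 1252

Answer: 1252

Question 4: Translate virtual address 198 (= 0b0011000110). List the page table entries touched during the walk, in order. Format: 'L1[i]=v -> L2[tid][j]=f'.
Answer: L1[1]=1 -> L2[1][4]=42

Derivation:
vaddr = 198 = 0b0011000110
Split: l1_idx=1, l2_idx=4, offset=6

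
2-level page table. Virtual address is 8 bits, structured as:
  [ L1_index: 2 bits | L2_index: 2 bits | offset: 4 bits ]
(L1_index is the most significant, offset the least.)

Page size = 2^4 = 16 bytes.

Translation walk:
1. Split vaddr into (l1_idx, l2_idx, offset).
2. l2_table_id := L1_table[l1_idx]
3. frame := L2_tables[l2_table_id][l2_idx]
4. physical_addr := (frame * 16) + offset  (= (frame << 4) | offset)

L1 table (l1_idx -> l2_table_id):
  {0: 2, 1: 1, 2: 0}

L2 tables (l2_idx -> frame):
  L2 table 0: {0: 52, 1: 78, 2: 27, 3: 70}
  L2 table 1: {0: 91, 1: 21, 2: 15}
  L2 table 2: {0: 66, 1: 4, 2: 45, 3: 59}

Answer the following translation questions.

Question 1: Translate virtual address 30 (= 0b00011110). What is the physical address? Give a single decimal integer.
vaddr = 30 = 0b00011110
Split: l1_idx=0, l2_idx=1, offset=14
L1[0] = 2
L2[2][1] = 4
paddr = 4 * 16 + 14 = 78

Answer: 78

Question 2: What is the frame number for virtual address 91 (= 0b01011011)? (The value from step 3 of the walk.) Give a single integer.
Answer: 21

Derivation:
vaddr = 91: l1_idx=1, l2_idx=1
L1[1] = 1; L2[1][1] = 21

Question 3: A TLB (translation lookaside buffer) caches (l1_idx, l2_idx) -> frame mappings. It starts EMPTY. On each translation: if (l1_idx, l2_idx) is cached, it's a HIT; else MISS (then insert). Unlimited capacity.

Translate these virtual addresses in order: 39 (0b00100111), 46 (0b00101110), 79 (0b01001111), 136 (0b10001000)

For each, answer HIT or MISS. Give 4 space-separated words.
Answer: MISS HIT MISS MISS

Derivation:
vaddr=39: (0,2) not in TLB -> MISS, insert
vaddr=46: (0,2) in TLB -> HIT
vaddr=79: (1,0) not in TLB -> MISS, insert
vaddr=136: (2,0) not in TLB -> MISS, insert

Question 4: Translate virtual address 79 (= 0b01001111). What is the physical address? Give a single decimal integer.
Answer: 1471

Derivation:
vaddr = 79 = 0b01001111
Split: l1_idx=1, l2_idx=0, offset=15
L1[1] = 1
L2[1][0] = 91
paddr = 91 * 16 + 15 = 1471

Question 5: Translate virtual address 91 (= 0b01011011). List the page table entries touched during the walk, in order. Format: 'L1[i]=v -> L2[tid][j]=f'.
vaddr = 91 = 0b01011011
Split: l1_idx=1, l2_idx=1, offset=11

Answer: L1[1]=1 -> L2[1][1]=21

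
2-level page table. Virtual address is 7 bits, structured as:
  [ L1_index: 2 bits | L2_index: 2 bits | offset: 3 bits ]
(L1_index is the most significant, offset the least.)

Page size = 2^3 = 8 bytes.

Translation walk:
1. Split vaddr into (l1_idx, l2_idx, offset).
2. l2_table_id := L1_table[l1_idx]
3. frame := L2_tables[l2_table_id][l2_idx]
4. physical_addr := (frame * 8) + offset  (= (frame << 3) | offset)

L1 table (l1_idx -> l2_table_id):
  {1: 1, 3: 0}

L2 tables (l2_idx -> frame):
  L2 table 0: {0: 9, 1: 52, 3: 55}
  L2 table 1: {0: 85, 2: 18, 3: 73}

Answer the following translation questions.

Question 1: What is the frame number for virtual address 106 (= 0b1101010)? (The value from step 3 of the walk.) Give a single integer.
vaddr = 106: l1_idx=3, l2_idx=1
L1[3] = 0; L2[0][1] = 52

Answer: 52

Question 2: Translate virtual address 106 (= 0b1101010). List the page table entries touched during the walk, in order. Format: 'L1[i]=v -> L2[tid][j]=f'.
Answer: L1[3]=0 -> L2[0][1]=52

Derivation:
vaddr = 106 = 0b1101010
Split: l1_idx=3, l2_idx=1, offset=2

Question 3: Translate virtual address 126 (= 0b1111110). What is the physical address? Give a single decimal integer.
Answer: 446

Derivation:
vaddr = 126 = 0b1111110
Split: l1_idx=3, l2_idx=3, offset=6
L1[3] = 0
L2[0][3] = 55
paddr = 55 * 8 + 6 = 446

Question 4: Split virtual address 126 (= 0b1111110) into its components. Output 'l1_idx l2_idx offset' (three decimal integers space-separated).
vaddr = 126 = 0b1111110
  top 2 bits -> l1_idx = 3
  next 2 bits -> l2_idx = 3
  bottom 3 bits -> offset = 6

Answer: 3 3 6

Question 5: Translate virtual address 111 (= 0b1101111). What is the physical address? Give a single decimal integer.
Answer: 423

Derivation:
vaddr = 111 = 0b1101111
Split: l1_idx=3, l2_idx=1, offset=7
L1[3] = 0
L2[0][1] = 52
paddr = 52 * 8 + 7 = 423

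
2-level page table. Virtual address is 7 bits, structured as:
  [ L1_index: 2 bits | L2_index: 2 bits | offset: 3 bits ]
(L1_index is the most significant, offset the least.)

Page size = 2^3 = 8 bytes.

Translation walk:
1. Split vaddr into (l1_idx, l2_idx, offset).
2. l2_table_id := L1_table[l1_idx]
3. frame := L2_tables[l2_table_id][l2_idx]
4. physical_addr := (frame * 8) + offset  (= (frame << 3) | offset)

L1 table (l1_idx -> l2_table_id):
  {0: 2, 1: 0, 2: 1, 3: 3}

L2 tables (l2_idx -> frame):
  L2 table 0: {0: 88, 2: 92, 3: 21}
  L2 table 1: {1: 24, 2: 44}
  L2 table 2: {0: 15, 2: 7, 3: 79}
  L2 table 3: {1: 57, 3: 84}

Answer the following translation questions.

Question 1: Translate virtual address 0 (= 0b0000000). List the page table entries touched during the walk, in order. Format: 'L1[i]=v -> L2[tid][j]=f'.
Answer: L1[0]=2 -> L2[2][0]=15

Derivation:
vaddr = 0 = 0b0000000
Split: l1_idx=0, l2_idx=0, offset=0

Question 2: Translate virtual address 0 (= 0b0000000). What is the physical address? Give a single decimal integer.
vaddr = 0 = 0b0000000
Split: l1_idx=0, l2_idx=0, offset=0
L1[0] = 2
L2[2][0] = 15
paddr = 15 * 8 + 0 = 120

Answer: 120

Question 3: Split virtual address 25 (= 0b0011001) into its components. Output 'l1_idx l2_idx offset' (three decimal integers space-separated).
vaddr = 25 = 0b0011001
  top 2 bits -> l1_idx = 0
  next 2 bits -> l2_idx = 3
  bottom 3 bits -> offset = 1

Answer: 0 3 1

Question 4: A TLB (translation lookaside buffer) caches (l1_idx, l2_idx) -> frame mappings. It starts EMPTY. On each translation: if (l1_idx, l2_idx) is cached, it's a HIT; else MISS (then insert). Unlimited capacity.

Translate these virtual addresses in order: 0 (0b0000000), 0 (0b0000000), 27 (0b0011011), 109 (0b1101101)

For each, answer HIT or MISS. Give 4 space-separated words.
Answer: MISS HIT MISS MISS

Derivation:
vaddr=0: (0,0) not in TLB -> MISS, insert
vaddr=0: (0,0) in TLB -> HIT
vaddr=27: (0,3) not in TLB -> MISS, insert
vaddr=109: (3,1) not in TLB -> MISS, insert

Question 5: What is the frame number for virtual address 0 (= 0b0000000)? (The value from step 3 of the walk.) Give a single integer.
Answer: 15

Derivation:
vaddr = 0: l1_idx=0, l2_idx=0
L1[0] = 2; L2[2][0] = 15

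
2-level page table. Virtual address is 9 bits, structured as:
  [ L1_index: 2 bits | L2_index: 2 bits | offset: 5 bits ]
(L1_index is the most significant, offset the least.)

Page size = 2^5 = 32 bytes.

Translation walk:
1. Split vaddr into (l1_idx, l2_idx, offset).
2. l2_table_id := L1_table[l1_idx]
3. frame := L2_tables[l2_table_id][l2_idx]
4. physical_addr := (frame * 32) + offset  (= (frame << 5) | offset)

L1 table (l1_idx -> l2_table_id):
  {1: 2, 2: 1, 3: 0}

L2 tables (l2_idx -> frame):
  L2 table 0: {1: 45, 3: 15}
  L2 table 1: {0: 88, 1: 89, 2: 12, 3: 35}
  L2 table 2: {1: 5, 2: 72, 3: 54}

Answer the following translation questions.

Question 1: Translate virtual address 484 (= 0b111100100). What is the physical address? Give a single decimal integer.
vaddr = 484 = 0b111100100
Split: l1_idx=3, l2_idx=3, offset=4
L1[3] = 0
L2[0][3] = 15
paddr = 15 * 32 + 4 = 484

Answer: 484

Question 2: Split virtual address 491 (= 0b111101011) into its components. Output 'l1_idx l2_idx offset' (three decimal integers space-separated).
Answer: 3 3 11

Derivation:
vaddr = 491 = 0b111101011
  top 2 bits -> l1_idx = 3
  next 2 bits -> l2_idx = 3
  bottom 5 bits -> offset = 11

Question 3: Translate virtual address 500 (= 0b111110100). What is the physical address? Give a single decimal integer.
Answer: 500

Derivation:
vaddr = 500 = 0b111110100
Split: l1_idx=3, l2_idx=3, offset=20
L1[3] = 0
L2[0][3] = 15
paddr = 15 * 32 + 20 = 500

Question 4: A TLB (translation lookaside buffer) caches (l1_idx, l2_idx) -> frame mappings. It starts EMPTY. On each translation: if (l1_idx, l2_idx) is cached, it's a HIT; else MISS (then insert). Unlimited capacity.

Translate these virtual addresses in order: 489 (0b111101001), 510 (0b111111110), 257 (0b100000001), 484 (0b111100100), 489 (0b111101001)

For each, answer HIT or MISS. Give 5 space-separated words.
vaddr=489: (3,3) not in TLB -> MISS, insert
vaddr=510: (3,3) in TLB -> HIT
vaddr=257: (2,0) not in TLB -> MISS, insert
vaddr=484: (3,3) in TLB -> HIT
vaddr=489: (3,3) in TLB -> HIT

Answer: MISS HIT MISS HIT HIT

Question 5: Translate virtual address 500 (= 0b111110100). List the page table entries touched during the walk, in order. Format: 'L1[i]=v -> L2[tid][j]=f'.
vaddr = 500 = 0b111110100
Split: l1_idx=3, l2_idx=3, offset=20

Answer: L1[3]=0 -> L2[0][3]=15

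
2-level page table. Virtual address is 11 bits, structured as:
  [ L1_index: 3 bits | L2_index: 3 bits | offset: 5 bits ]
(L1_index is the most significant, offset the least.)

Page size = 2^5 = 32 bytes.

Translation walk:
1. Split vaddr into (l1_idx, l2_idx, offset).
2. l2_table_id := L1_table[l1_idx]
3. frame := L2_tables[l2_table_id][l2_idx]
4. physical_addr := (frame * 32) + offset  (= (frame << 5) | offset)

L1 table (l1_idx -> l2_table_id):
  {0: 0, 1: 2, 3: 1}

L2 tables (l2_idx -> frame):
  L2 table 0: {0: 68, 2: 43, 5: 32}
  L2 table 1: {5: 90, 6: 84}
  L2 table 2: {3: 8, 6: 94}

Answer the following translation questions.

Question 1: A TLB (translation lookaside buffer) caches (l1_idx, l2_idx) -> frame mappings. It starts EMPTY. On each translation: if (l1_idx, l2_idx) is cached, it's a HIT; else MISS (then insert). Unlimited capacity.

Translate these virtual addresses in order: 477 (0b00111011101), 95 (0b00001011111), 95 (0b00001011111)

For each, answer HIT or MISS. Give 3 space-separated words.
vaddr=477: (1,6) not in TLB -> MISS, insert
vaddr=95: (0,2) not in TLB -> MISS, insert
vaddr=95: (0,2) in TLB -> HIT

Answer: MISS MISS HIT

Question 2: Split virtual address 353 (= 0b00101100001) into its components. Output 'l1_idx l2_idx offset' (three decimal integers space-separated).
Answer: 1 3 1

Derivation:
vaddr = 353 = 0b00101100001
  top 3 bits -> l1_idx = 1
  next 3 bits -> l2_idx = 3
  bottom 5 bits -> offset = 1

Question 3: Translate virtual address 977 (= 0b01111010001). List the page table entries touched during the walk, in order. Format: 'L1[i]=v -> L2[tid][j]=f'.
Answer: L1[3]=1 -> L2[1][6]=84

Derivation:
vaddr = 977 = 0b01111010001
Split: l1_idx=3, l2_idx=6, offset=17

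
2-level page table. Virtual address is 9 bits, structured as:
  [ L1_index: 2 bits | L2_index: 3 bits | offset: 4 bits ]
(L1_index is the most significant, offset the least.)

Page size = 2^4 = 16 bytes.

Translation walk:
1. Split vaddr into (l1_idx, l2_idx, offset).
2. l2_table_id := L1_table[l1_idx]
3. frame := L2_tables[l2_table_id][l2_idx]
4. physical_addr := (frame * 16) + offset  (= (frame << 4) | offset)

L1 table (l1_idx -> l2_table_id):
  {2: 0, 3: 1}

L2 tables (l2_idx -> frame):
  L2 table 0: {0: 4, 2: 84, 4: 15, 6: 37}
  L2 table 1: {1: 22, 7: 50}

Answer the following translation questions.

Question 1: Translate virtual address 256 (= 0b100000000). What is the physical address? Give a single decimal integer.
Answer: 64

Derivation:
vaddr = 256 = 0b100000000
Split: l1_idx=2, l2_idx=0, offset=0
L1[2] = 0
L2[0][0] = 4
paddr = 4 * 16 + 0 = 64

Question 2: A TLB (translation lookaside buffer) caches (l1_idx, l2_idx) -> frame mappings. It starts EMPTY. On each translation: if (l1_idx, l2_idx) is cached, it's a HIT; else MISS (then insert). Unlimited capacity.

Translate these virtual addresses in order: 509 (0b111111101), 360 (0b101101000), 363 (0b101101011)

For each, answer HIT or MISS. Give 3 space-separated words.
Answer: MISS MISS HIT

Derivation:
vaddr=509: (3,7) not in TLB -> MISS, insert
vaddr=360: (2,6) not in TLB -> MISS, insert
vaddr=363: (2,6) in TLB -> HIT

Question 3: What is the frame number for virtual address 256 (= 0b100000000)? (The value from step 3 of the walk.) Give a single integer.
Answer: 4

Derivation:
vaddr = 256: l1_idx=2, l2_idx=0
L1[2] = 0; L2[0][0] = 4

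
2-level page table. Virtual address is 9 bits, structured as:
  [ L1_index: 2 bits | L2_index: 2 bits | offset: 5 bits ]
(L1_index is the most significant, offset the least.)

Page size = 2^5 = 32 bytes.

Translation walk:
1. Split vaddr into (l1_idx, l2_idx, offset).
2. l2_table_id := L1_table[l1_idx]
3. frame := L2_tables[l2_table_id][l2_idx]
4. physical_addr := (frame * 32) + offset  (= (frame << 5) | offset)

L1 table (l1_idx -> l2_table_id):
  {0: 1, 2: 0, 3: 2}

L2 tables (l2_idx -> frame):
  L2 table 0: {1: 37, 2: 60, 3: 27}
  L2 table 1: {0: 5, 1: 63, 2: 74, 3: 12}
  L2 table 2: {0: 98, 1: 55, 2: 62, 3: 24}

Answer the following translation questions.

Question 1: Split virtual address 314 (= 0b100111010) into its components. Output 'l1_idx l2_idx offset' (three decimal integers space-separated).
vaddr = 314 = 0b100111010
  top 2 bits -> l1_idx = 2
  next 2 bits -> l2_idx = 1
  bottom 5 bits -> offset = 26

Answer: 2 1 26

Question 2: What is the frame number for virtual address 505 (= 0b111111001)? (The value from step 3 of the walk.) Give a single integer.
vaddr = 505: l1_idx=3, l2_idx=3
L1[3] = 2; L2[2][3] = 24

Answer: 24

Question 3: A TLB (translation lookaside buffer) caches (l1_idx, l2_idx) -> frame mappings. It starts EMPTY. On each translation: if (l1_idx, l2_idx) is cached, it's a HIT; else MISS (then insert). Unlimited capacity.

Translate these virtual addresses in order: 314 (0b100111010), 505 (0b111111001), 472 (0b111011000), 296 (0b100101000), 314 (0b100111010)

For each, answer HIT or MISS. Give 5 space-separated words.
Answer: MISS MISS MISS HIT HIT

Derivation:
vaddr=314: (2,1) not in TLB -> MISS, insert
vaddr=505: (3,3) not in TLB -> MISS, insert
vaddr=472: (3,2) not in TLB -> MISS, insert
vaddr=296: (2,1) in TLB -> HIT
vaddr=314: (2,1) in TLB -> HIT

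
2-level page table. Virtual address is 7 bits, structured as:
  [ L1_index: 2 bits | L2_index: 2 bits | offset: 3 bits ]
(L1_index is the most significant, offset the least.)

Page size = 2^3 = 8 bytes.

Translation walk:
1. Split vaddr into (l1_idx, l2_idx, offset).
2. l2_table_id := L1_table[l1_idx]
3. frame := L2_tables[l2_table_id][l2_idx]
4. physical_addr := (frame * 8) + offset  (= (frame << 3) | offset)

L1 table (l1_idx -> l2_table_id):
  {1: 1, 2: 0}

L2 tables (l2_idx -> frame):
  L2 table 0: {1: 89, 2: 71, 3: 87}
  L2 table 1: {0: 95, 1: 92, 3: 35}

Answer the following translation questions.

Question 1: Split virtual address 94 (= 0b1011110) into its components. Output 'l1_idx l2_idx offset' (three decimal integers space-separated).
Answer: 2 3 6

Derivation:
vaddr = 94 = 0b1011110
  top 2 bits -> l1_idx = 2
  next 2 bits -> l2_idx = 3
  bottom 3 bits -> offset = 6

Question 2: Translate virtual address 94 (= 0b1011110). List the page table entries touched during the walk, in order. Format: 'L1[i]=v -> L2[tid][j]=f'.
vaddr = 94 = 0b1011110
Split: l1_idx=2, l2_idx=3, offset=6

Answer: L1[2]=0 -> L2[0][3]=87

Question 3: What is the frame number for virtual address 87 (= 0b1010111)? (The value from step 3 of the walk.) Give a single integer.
vaddr = 87: l1_idx=2, l2_idx=2
L1[2] = 0; L2[0][2] = 71

Answer: 71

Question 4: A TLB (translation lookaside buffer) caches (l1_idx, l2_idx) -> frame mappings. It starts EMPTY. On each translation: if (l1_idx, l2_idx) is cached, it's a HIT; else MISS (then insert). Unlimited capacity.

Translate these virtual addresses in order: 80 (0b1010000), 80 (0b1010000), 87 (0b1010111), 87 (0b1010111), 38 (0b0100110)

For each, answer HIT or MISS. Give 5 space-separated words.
vaddr=80: (2,2) not in TLB -> MISS, insert
vaddr=80: (2,2) in TLB -> HIT
vaddr=87: (2,2) in TLB -> HIT
vaddr=87: (2,2) in TLB -> HIT
vaddr=38: (1,0) not in TLB -> MISS, insert

Answer: MISS HIT HIT HIT MISS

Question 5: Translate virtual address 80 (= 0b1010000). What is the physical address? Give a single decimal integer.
Answer: 568

Derivation:
vaddr = 80 = 0b1010000
Split: l1_idx=2, l2_idx=2, offset=0
L1[2] = 0
L2[0][2] = 71
paddr = 71 * 8 + 0 = 568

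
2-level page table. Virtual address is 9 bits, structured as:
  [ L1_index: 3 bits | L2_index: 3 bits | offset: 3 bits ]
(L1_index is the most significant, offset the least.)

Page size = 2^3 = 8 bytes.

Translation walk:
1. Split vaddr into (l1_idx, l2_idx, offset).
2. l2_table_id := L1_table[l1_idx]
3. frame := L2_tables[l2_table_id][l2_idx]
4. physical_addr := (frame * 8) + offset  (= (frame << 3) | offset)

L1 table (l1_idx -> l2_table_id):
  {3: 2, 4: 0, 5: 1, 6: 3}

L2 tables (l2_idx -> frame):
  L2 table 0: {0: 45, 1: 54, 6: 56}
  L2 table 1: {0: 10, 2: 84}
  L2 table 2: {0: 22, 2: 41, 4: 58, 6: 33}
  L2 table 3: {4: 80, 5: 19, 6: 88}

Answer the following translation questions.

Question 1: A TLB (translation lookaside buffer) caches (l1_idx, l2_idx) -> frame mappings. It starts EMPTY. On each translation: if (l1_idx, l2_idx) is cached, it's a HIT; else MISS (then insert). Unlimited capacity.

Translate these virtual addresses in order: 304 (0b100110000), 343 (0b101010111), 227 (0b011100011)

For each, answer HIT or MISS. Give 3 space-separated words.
vaddr=304: (4,6) not in TLB -> MISS, insert
vaddr=343: (5,2) not in TLB -> MISS, insert
vaddr=227: (3,4) not in TLB -> MISS, insert

Answer: MISS MISS MISS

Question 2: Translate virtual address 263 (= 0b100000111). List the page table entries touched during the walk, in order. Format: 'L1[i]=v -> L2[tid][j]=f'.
vaddr = 263 = 0b100000111
Split: l1_idx=4, l2_idx=0, offset=7

Answer: L1[4]=0 -> L2[0][0]=45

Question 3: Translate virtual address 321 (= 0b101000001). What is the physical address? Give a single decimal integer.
Answer: 81

Derivation:
vaddr = 321 = 0b101000001
Split: l1_idx=5, l2_idx=0, offset=1
L1[5] = 1
L2[1][0] = 10
paddr = 10 * 8 + 1 = 81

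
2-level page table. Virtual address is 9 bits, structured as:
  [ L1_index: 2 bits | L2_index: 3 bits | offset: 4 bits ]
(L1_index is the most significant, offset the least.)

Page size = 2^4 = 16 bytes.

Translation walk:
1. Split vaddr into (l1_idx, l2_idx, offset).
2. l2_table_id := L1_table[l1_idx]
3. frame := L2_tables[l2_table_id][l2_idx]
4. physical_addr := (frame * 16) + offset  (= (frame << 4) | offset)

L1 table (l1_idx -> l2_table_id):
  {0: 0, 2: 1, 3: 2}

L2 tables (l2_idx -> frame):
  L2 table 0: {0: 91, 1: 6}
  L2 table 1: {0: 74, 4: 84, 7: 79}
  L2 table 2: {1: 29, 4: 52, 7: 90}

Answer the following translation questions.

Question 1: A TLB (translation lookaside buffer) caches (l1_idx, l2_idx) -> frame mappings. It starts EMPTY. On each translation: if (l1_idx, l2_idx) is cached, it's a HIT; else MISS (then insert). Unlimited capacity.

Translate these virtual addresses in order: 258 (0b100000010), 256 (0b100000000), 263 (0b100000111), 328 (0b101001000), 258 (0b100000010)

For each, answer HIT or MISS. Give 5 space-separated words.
vaddr=258: (2,0) not in TLB -> MISS, insert
vaddr=256: (2,0) in TLB -> HIT
vaddr=263: (2,0) in TLB -> HIT
vaddr=328: (2,4) not in TLB -> MISS, insert
vaddr=258: (2,0) in TLB -> HIT

Answer: MISS HIT HIT MISS HIT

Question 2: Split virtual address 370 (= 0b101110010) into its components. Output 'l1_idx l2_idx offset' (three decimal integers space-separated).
Answer: 2 7 2

Derivation:
vaddr = 370 = 0b101110010
  top 2 bits -> l1_idx = 2
  next 3 bits -> l2_idx = 7
  bottom 4 bits -> offset = 2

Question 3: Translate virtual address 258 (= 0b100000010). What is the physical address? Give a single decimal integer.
vaddr = 258 = 0b100000010
Split: l1_idx=2, l2_idx=0, offset=2
L1[2] = 1
L2[1][0] = 74
paddr = 74 * 16 + 2 = 1186

Answer: 1186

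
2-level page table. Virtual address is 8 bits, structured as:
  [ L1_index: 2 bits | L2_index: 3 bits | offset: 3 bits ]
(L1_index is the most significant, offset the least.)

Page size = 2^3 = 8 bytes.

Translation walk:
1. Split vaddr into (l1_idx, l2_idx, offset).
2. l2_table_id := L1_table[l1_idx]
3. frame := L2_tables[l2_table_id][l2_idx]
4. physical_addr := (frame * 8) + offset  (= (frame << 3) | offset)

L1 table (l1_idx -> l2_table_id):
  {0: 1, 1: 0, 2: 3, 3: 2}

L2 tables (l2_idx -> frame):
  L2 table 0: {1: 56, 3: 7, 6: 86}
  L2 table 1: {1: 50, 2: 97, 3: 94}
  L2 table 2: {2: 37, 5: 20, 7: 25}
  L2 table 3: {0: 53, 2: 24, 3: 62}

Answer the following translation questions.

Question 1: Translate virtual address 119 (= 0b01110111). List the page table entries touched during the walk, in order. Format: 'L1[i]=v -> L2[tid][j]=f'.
vaddr = 119 = 0b01110111
Split: l1_idx=1, l2_idx=6, offset=7

Answer: L1[1]=0 -> L2[0][6]=86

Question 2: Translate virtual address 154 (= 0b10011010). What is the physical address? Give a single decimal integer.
vaddr = 154 = 0b10011010
Split: l1_idx=2, l2_idx=3, offset=2
L1[2] = 3
L2[3][3] = 62
paddr = 62 * 8 + 2 = 498

Answer: 498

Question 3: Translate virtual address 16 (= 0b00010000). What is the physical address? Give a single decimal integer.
vaddr = 16 = 0b00010000
Split: l1_idx=0, l2_idx=2, offset=0
L1[0] = 1
L2[1][2] = 97
paddr = 97 * 8 + 0 = 776

Answer: 776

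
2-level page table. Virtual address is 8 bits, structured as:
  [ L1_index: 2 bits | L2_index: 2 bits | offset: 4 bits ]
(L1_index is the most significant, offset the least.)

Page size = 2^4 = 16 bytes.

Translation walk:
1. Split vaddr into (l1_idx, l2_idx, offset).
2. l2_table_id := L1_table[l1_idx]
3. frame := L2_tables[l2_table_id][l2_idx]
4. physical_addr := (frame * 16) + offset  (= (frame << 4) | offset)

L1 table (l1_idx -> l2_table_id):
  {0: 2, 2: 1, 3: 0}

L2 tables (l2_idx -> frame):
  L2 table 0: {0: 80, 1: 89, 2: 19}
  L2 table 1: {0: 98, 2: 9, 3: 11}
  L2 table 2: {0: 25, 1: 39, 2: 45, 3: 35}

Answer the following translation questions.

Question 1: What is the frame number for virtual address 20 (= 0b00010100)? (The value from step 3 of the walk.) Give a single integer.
Answer: 39

Derivation:
vaddr = 20: l1_idx=0, l2_idx=1
L1[0] = 2; L2[2][1] = 39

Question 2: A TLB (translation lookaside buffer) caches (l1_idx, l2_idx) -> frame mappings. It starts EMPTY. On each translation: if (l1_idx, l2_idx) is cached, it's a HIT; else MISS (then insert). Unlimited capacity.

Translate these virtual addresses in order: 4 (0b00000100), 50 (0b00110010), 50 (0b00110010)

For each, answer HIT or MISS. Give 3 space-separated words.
Answer: MISS MISS HIT

Derivation:
vaddr=4: (0,0) not in TLB -> MISS, insert
vaddr=50: (0,3) not in TLB -> MISS, insert
vaddr=50: (0,3) in TLB -> HIT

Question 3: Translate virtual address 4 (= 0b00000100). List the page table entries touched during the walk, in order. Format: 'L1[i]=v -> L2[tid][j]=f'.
Answer: L1[0]=2 -> L2[2][0]=25

Derivation:
vaddr = 4 = 0b00000100
Split: l1_idx=0, l2_idx=0, offset=4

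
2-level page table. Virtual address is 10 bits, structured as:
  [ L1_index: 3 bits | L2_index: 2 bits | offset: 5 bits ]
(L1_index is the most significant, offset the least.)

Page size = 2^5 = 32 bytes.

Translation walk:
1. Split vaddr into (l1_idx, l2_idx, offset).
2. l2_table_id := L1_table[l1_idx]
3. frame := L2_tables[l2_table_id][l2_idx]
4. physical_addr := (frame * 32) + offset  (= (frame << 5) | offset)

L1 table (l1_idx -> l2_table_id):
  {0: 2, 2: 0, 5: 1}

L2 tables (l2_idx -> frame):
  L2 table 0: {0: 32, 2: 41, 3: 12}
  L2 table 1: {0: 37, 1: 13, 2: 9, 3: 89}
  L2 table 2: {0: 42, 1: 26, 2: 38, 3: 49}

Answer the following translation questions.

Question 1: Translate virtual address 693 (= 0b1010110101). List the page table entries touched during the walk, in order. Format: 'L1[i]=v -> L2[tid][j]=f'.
Answer: L1[5]=1 -> L2[1][1]=13

Derivation:
vaddr = 693 = 0b1010110101
Split: l1_idx=5, l2_idx=1, offset=21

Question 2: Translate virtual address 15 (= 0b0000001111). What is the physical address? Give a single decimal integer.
Answer: 1359

Derivation:
vaddr = 15 = 0b0000001111
Split: l1_idx=0, l2_idx=0, offset=15
L1[0] = 2
L2[2][0] = 42
paddr = 42 * 32 + 15 = 1359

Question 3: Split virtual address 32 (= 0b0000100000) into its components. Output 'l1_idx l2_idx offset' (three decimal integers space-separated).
vaddr = 32 = 0b0000100000
  top 3 bits -> l1_idx = 0
  next 2 bits -> l2_idx = 1
  bottom 5 bits -> offset = 0

Answer: 0 1 0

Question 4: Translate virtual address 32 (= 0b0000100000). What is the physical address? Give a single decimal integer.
vaddr = 32 = 0b0000100000
Split: l1_idx=0, l2_idx=1, offset=0
L1[0] = 2
L2[2][1] = 26
paddr = 26 * 32 + 0 = 832

Answer: 832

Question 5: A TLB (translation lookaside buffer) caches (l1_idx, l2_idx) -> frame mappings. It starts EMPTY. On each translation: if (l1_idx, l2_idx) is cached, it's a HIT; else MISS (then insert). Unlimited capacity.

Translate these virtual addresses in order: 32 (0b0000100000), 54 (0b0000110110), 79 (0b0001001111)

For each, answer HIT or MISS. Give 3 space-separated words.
Answer: MISS HIT MISS

Derivation:
vaddr=32: (0,1) not in TLB -> MISS, insert
vaddr=54: (0,1) in TLB -> HIT
vaddr=79: (0,2) not in TLB -> MISS, insert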